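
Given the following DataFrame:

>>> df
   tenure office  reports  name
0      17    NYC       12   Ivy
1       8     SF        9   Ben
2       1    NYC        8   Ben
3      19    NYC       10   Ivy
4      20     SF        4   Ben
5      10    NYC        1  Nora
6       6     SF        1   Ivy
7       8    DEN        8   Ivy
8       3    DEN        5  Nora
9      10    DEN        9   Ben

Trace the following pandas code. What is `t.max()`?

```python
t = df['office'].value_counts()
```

4

value_counts of office:
office
NYC    4
SF     3
DEN    3
Name: count, dtype: int64
Then the max of the resulting series: 4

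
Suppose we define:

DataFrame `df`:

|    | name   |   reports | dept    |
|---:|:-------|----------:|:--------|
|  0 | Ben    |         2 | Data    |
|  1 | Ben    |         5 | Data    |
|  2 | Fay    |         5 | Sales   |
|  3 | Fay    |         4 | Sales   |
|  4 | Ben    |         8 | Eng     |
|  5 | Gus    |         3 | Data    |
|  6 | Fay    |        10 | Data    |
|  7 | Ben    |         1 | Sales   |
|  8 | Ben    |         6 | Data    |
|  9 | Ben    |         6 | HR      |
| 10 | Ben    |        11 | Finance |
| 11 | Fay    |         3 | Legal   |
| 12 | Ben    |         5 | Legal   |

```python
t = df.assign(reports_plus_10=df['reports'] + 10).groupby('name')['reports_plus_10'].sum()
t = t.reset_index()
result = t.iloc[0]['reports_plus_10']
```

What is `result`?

124

add column reports_plus_10 = df['reports'] + 10:
   name  reports     dept  reports_plus_10
0   Ben        2     Data               12
1   Ben        5     Data               15
2   Fay        5    Sales               15
3   Fay        4    Sales               14
4   Ben        8      Eng               18
5   Gus        3     Data               13
6   Fay       10     Data               20
7   Ben        1    Sales               11
8   Ben        6     Data               16
9   Ben        6       HR               16
10  Ben       11  Finance               21
11  Fay        3    Legal               13
12  Ben        5    Legal               15
group by name, sum of reports_plus_10:
name
Ben    124
Fay     62
Gus     13
Name: reports_plus_10, dtype: int64
reset_index():
  name  reports_plus_10
0  Ben              124
1  Fay               62
2  Gus               13
Then the value at position 0, column 'reports_plus_10': 124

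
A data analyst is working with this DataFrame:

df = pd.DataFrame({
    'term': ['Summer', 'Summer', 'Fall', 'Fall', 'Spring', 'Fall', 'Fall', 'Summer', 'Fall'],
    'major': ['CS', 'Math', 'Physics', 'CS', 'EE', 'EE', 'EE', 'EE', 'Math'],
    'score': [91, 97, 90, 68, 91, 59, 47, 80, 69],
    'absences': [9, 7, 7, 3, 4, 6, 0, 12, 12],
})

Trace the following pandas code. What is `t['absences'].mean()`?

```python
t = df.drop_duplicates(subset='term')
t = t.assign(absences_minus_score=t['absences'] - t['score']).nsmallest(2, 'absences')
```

5.5

drop duplicate term (keep=first):
     term    major  score  absences
0  Summer       CS     91         9
2    Fall  Physics     90         7
4  Spring       EE     91         4
add column absences_minus_score = t['absences'] - t['score']:
     term    major  score  absences  absences_minus_score
0  Summer       CS     91         9                   -82
2    Fall  Physics     90         7                   -83
4  Spring       EE     91         4                   -87
take 2 rows with smallest absences:
     term    major  score  absences  absences_minus_score
4  Spring       EE     91         4                   -87
2    Fall  Physics     90         7                   -83
So mean() = 5.5.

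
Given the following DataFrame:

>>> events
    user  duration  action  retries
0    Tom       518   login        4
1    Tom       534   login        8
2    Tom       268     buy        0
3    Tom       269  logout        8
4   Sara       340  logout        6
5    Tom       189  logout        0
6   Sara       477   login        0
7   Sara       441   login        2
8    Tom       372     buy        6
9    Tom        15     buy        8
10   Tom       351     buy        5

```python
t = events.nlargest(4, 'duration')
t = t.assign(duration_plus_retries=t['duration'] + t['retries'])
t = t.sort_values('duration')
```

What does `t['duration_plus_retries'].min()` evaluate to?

take 4 rows with largest duration:
   user  duration action  retries
1   Tom       534  login        8
0   Tom       518  login        4
6  Sara       477  login        0
7  Sara       441  login        2
add column duration_plus_retries = t['duration'] + t['retries']:
   user  duration action  retries  duration_plus_retries
1   Tom       534  login        8                    542
0   Tom       518  login        4                    522
6  Sara       477  login        0                    477
7  Sara       441  login        2                    443
sort by duration:
   user  duration action  retries  duration_plus_retries
7  Sara       441  login        2                    443
6  Sara       477  login        0                    477
0   Tom       518  login        4                    522
1   Tom       534  login        8                    542
So min() = 443.

443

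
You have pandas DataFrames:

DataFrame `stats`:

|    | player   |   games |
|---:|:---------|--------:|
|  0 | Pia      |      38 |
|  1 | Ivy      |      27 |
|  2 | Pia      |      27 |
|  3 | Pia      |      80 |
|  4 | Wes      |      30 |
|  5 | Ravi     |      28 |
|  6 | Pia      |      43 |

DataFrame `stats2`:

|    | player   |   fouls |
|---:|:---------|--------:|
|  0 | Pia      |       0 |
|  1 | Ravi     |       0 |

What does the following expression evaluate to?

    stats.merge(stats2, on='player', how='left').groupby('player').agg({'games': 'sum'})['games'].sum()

273

merge on 'player' (how='left') → 7 rows:
  player  games  fouls
0    Pia     38    0.0
1    Ivy     27    NaN
2    Pia     27    0.0
3    Pia     80    0.0
4    Wes     30    NaN
5   Ravi     28    0.0
6    Pia     43    0.0
group by player, sum of games:
        games
player       
Ivy        27
Pia       188
Ravi       28
Wes        30
So sum() = 273.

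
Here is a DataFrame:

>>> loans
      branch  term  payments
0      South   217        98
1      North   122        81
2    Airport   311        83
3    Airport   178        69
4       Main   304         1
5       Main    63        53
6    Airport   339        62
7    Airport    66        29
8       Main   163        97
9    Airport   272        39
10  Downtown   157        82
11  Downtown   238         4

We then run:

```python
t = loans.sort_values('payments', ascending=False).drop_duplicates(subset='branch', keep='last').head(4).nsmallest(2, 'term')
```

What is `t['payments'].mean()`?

sort by payments descending:
      branch  term  payments
0      South   217        98
8       Main   163        97
2    Airport   311        83
10  Downtown   157        82
1      North   122        81
3    Airport   178        69
6    Airport   339        62
5       Main    63        53
9    Airport   272        39
7    Airport    66        29
11  Downtown   238         4
4       Main   304         1
drop duplicate branch (keep=last):
      branch  term  payments
0      South   217        98
1      North   122        81
7    Airport    66        29
11  Downtown   238         4
4       Main   304         1
take first 4 rows:
      branch  term  payments
0      South   217        98
1      North   122        81
7    Airport    66        29
11  Downtown   238         4
take 2 rows with smallest term:
    branch  term  payments
7  Airport    66        29
1    North   122        81

55.0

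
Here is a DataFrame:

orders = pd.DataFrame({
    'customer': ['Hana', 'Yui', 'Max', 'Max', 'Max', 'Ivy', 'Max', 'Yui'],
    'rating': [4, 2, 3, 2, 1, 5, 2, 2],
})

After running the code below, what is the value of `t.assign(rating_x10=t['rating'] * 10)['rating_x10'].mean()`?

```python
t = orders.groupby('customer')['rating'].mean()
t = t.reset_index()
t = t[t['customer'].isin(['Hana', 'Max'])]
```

30.0

group by customer, mean of rating:
customer
Hana    4.0
Ivy     5.0
Max     2.0
Yui     2.0
Name: rating, dtype: float64
reset_index():
  customer  rating
0     Hana     4.0
1      Ivy     5.0
2      Max     2.0
3      Yui     2.0
filter rows where customer in ['Hana', 'Max']:
  customer  rating
0     Hana     4.0
2      Max     2.0
add column rating_x10 = t['rating'] * 10:
  customer  rating  rating_x10
0     Hana     4.0        40.0
2      Max     2.0        20.0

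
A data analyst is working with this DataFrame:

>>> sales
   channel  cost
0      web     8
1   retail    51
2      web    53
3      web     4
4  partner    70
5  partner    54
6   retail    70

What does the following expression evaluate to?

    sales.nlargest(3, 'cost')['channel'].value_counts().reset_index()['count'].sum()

3

take 3 rows with largest cost:
   channel  cost
4  partner    70
6   retail    70
5  partner    54
value_counts of channel:
channel
partner    2
retail     1
Name: count, dtype: int64
reset_index():
   channel  count
0  partner      2
1   retail      1
So sum() = 3.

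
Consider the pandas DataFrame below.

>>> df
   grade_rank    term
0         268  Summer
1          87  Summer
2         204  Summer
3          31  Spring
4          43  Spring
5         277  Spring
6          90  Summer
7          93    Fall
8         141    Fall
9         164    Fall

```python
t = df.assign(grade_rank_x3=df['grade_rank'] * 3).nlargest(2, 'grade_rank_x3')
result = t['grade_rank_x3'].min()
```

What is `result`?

804

add column grade_rank_x3 = df['grade_rank'] * 3:
   grade_rank    term  grade_rank_x3
0         268  Summer            804
1          87  Summer            261
2         204  Summer            612
3          31  Spring             93
4          43  Spring            129
5         277  Spring            831
6          90  Summer            270
7          93    Fall            279
8         141    Fall            423
9         164    Fall            492
take 2 rows with largest grade_rank_x3:
   grade_rank    term  grade_rank_x3
5         277  Spring            831
0         268  Summer            804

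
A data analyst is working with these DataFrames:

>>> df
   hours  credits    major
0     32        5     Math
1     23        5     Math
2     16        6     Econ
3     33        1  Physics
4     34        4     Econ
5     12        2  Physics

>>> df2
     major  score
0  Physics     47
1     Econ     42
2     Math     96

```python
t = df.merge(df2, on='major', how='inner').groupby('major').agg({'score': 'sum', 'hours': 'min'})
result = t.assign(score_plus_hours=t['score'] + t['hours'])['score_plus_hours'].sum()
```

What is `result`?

merge on 'major' (how='inner') → 6 rows:
   hours  credits    major  score
0     32        5     Math     96
1     23        5     Math     96
2     16        6     Econ     42
3     33        1  Physics     47
4     34        4     Econ     42
5     12        2  Physics     47
group by major: sum(score), min(hours):
         score  hours
major                
Econ        84     16
Math       192     23
Physics     94     12
add column score_plus_hours = t['score'] + t['hours']:
         score  hours  score_plus_hours
major                                  
Econ        84     16               100
Math       192     23               215
Physics     94     12               106

421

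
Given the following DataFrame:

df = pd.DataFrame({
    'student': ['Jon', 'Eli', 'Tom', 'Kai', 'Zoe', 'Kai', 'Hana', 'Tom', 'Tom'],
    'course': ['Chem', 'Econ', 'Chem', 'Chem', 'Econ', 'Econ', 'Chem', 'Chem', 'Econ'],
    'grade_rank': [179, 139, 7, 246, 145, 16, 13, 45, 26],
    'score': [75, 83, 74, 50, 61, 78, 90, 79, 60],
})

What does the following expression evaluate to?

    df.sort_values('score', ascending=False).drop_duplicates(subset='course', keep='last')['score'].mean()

sort by score descending:
  student course  grade_rank  score
6    Hana   Chem          13     90
1     Eli   Econ         139     83
7     Tom   Chem          45     79
5     Kai   Econ          16     78
0     Jon   Chem         179     75
2     Tom   Chem           7     74
4     Zoe   Econ         145     61
8     Tom   Econ          26     60
3     Kai   Chem         246     50
drop duplicate course (keep=last):
  student course  grade_rank  score
8     Tom   Econ          26     60
3     Kai   Chem         246     50

55.0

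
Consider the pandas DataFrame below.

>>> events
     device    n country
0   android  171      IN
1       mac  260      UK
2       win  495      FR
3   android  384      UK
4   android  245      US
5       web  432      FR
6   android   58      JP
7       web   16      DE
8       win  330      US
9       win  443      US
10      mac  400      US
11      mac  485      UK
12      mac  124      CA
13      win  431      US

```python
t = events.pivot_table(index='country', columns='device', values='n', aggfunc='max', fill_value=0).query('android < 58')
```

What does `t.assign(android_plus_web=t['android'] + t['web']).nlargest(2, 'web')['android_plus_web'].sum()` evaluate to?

pivot: rows=country, cols=device, max(n):
device   android  mac  web  win
country                        
CA             0  124    0    0
DE             0    0   16    0
FR             0    0  432  495
IN           171    0    0    0
JP            58    0    0    0
UK           384  485    0    0
US           245  400    0  443
filter rows where android < 58:
device   android  mac  web  win
country                        
CA             0  124    0    0
DE             0    0   16    0
FR             0    0  432  495
add column android_plus_web = t['android'] + t['web']:
device   android  mac  web  win  android_plus_web
country                                          
CA             0  124    0    0                 0
DE             0    0   16    0                16
FR             0    0  432  495               432
take 2 rows with largest web:
device   android  mac  web  win  android_plus_web
country                                          
FR             0    0  432  495               432
DE             0    0   16    0                16

448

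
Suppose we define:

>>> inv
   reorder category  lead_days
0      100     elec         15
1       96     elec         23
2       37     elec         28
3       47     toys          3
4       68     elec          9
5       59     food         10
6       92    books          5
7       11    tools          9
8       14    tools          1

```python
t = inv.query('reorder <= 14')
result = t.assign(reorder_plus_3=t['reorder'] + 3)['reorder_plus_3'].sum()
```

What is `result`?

31

filter rows where reorder <= 14:
   reorder category  lead_days
7       11    tools          9
8       14    tools          1
add column reorder_plus_3 = t['reorder'] + 3:
   reorder category  lead_days  reorder_plus_3
7       11    tools          9              14
8       14    tools          1              17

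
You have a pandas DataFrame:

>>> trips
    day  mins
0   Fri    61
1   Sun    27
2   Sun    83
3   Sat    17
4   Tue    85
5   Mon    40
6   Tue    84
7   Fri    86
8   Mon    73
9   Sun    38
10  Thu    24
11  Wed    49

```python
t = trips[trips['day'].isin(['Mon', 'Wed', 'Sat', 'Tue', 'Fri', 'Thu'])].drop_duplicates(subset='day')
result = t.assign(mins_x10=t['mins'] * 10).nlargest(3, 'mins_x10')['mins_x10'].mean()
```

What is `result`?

filter rows where day in ['Mon', 'Wed', 'Sat', 'Tue', 'Fri', 'Thu']:
    day  mins
0   Fri    61
3   Sat    17
4   Tue    85
5   Mon    40
6   Tue    84
7   Fri    86
8   Mon    73
10  Thu    24
11  Wed    49
drop duplicate day (keep=first):
    day  mins
0   Fri    61
3   Sat    17
4   Tue    85
5   Mon    40
10  Thu    24
11  Wed    49
add column mins_x10 = t['mins'] * 10:
    day  mins  mins_x10
0   Fri    61       610
3   Sat    17       170
4   Tue    85       850
5   Mon    40       400
10  Thu    24       240
11  Wed    49       490
take 3 rows with largest mins_x10:
    day  mins  mins_x10
4   Tue    85       850
0   Fri    61       610
11  Wed    49       490
So mean() = 650.0.

650.0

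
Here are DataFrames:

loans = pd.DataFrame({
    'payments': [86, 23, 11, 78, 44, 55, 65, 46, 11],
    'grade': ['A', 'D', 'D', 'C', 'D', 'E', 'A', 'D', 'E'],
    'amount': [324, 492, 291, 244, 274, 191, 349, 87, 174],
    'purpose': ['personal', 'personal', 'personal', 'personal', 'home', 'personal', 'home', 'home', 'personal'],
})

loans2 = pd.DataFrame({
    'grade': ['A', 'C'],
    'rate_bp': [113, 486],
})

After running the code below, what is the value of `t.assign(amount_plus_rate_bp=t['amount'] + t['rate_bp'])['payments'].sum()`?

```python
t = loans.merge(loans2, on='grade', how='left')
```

419

merge on 'grade' (how='left') → 9 rows:
   payments grade  amount   purpose  rate_bp
0        86     A     324  personal    113.0
1        23     D     492  personal      NaN
2        11     D     291  personal      NaN
3        78     C     244  personal    486.0
4        44     D     274      home      NaN
5        55     E     191  personal      NaN
6        65     A     349      home    113.0
7        46     D      87      home      NaN
8        11     E     174  personal      NaN
add column amount_plus_rate_bp = t['amount'] + t['rate_bp']:
   payments grade  amount   purpose  rate_bp  amount_plus_rate_bp
0        86     A     324  personal    113.0                437.0
1        23     D     492  personal      NaN                  NaN
2        11     D     291  personal      NaN                  NaN
3        78     C     244  personal    486.0                730.0
4        44     D     274      home      NaN                  NaN
5        55     E     191  personal      NaN                  NaN
6        65     A     349      home    113.0                462.0
7        46     D      87      home      NaN                  NaN
8        11     E     174  personal      NaN                  NaN
The sum of column 'payments' is 419.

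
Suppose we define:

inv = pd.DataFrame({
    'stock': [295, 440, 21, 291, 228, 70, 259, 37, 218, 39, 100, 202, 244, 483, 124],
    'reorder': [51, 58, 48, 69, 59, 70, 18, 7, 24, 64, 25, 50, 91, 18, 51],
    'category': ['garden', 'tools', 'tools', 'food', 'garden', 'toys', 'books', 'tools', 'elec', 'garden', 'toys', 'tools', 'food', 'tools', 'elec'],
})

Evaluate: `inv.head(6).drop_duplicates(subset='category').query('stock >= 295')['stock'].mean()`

367.5

take first 6 rows:
   stock  reorder category
0    295       51   garden
1    440       58    tools
2     21       48    tools
3    291       69     food
4    228       59   garden
5     70       70     toys
drop duplicate category (keep=first):
   stock  reorder category
0    295       51   garden
1    440       58    tools
3    291       69     food
5     70       70     toys
filter rows where stock >= 295:
   stock  reorder category
0    295       51   garden
1    440       58    tools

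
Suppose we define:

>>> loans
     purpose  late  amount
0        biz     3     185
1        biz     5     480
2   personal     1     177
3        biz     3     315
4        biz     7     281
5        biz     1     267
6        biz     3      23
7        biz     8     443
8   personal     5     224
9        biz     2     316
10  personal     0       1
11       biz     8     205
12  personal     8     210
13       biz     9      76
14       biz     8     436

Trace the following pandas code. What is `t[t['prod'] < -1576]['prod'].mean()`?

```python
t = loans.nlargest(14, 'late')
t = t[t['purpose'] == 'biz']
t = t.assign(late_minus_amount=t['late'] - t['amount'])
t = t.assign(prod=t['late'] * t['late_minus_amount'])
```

take 14 rows with largest late:
     purpose  late  amount
13       biz     9      76
7        biz     8     443
11       biz     8     205
12  personal     8     210
14       biz     8     436
4        biz     7     281
1        biz     5     480
8   personal     5     224
0        biz     3     185
3        biz     3     315
6        biz     3      23
9        biz     2     316
2   personal     1     177
5        biz     1     267
filter rows where purpose == 'biz':
   purpose  late  amount
13     biz     9      76
7      biz     8     443
11     biz     8     205
14     biz     8     436
4      biz     7     281
1      biz     5     480
0      biz     3     185
3      biz     3     315
6      biz     3      23
9      biz     2     316
5      biz     1     267
add column late_minus_amount = t['late'] - t['amount']:
   purpose  late  amount  late_minus_amount
13     biz     9      76                -67
7      biz     8     443               -435
11     biz     8     205               -197
14     biz     8     436               -428
4      biz     7     281               -274
1      biz     5     480               -475
0      biz     3     185               -182
3      biz     3     315               -312
6      biz     3      23                -20
9      biz     2     316               -314
5      biz     1     267               -266
add column prod = t['late'] * t['late_minus_amount']:
   purpose  late  amount  late_minus_amount  prod
13     biz     9      76                -67  -603
7      biz     8     443               -435 -3480
11     biz     8     205               -197 -1576
14     biz     8     436               -428 -3424
4      biz     7     281               -274 -1918
1      biz     5     480               -475 -2375
0      biz     3     185               -182  -546
3      biz     3     315               -312  -936
6      biz     3      23                -20   -60
9      biz     2     316               -314  -628
5      biz     1     267               -266  -266
filter rows where prod < -1576:
   purpose  late  amount  late_minus_amount  prod
7      biz     8     443               -435 -3480
14     biz     8     436               -428 -3424
4      biz     7     281               -274 -1918
1      biz     5     480               -475 -2375
Taking the mean of column 'prod' gives -2799.25.

-2799.25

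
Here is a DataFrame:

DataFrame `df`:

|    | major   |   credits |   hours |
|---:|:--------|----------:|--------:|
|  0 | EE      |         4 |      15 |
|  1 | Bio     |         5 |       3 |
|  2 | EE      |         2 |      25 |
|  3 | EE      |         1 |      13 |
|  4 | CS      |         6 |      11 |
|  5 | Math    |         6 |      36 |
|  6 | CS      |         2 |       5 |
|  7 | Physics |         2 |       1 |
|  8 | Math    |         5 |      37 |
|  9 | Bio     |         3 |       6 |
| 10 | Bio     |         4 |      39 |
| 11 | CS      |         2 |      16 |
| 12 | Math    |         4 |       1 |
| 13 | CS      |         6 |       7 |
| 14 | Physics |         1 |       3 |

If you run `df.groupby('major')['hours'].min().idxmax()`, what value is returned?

group by major, min of hours:
major
Bio         3
CS          5
EE         13
Math        1
Physics     1
Name: hours, dtype: int64

EE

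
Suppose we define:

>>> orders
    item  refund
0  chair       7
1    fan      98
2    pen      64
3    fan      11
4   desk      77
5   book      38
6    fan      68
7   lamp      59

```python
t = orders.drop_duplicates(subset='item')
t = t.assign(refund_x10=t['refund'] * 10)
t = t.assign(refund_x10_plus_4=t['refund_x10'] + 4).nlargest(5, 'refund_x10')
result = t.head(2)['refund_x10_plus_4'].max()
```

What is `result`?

drop duplicate item (keep=first):
    item  refund
0  chair       7
1    fan      98
2    pen      64
4   desk      77
5   book      38
7   lamp      59
add column refund_x10 = t['refund'] * 10:
    item  refund  refund_x10
0  chair       7          70
1    fan      98         980
2    pen      64         640
4   desk      77         770
5   book      38         380
7   lamp      59         590
add column refund_x10_plus_4 = t['refund_x10'] + 4:
    item  refund  refund_x10  refund_x10_plus_4
0  chair       7          70                 74
1    fan      98         980                984
2    pen      64         640                644
4   desk      77         770                774
5   book      38         380                384
7   lamp      59         590                594
take 5 rows with largest refund_x10:
   item  refund  refund_x10  refund_x10_plus_4
1   fan      98         980                984
4  desk      77         770                774
2   pen      64         640                644
7  lamp      59         590                594
5  book      38         380                384
take first 2 rows:
   item  refund  refund_x10  refund_x10_plus_4
1   fan      98         980                984
4  desk      77         770                774
So max() = 984.

984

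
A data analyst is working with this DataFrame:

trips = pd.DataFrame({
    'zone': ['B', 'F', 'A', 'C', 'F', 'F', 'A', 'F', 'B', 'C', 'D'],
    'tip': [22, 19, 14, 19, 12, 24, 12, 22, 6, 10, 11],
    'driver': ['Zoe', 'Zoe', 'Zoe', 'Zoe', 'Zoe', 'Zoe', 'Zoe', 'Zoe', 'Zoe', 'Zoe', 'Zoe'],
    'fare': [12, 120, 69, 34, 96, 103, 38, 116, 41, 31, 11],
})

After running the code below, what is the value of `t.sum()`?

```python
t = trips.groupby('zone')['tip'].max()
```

group by zone, max of tip:
zone
A    14
B    22
C    19
D    11
F    24
Name: tip, dtype: int64
The sum of the resulting series is 90.

90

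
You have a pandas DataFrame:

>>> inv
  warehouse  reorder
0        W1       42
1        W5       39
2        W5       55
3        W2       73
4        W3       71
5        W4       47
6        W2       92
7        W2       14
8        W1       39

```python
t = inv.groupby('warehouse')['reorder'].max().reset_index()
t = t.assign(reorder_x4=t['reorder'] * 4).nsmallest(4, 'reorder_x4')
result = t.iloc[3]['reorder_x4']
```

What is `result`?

284

group by warehouse, max of reorder:
warehouse
W1    42
W2    92
W3    71
W4    47
W5    55
Name: reorder, dtype: int64
reset_index():
  warehouse  reorder
0        W1       42
1        W2       92
2        W3       71
3        W4       47
4        W5       55
add column reorder_x4 = t['reorder'] * 4:
  warehouse  reorder  reorder_x4
0        W1       42         168
1        W2       92         368
2        W3       71         284
3        W4       47         188
4        W5       55         220
take 4 rows with smallest reorder_x4:
  warehouse  reorder  reorder_x4
0        W1       42         168
3        W4       47         188
4        W5       55         220
2        W3       71         284
Taking the value at position 3, column 'reorder_x4' gives 284.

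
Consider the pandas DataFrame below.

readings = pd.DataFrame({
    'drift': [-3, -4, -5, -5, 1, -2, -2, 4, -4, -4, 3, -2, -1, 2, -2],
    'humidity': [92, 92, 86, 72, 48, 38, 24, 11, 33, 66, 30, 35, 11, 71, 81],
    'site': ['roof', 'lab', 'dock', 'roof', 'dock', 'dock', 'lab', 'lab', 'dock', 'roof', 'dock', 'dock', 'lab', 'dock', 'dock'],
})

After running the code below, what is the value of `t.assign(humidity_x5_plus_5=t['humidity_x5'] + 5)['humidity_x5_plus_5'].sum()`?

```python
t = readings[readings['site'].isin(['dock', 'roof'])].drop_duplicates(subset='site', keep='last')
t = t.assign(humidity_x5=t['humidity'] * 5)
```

filter rows where site in ['dock', 'roof']:
    drift  humidity  site
0      -3        92  roof
2      -5        86  dock
3      -5        72  roof
4       1        48  dock
5      -2        38  dock
8      -4        33  dock
9      -4        66  roof
10      3        30  dock
11     -2        35  dock
13      2        71  dock
14     -2        81  dock
drop duplicate site (keep=last):
    drift  humidity  site
9      -4        66  roof
14     -2        81  dock
add column humidity_x5 = t['humidity'] * 5:
    drift  humidity  site  humidity_x5
9      -4        66  roof          330
14     -2        81  dock          405
add column humidity_x5_plus_5 = t['humidity_x5'] + 5:
    drift  humidity  site  humidity_x5  humidity_x5_plus_5
9      -4        66  roof          330                 335
14     -2        81  dock          405                 410

745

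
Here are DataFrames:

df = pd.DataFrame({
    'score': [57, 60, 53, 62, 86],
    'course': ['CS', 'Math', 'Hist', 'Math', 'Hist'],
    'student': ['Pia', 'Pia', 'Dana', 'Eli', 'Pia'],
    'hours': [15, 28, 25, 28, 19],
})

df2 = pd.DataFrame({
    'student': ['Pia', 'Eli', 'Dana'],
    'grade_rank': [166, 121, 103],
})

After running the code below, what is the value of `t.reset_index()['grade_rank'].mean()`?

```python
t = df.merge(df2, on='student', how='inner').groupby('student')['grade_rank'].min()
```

130.0

merge on 'student' (how='inner') → 5 rows:
   score course student  hours  grade_rank
0     57     CS     Pia     15         166
1     60   Math     Pia     28         166
2     53   Hist    Dana     25         103
3     62   Math     Eli     28         121
4     86   Hist     Pia     19         166
group by student, min of grade_rank:
student
Dana    103
Eli     121
Pia     166
Name: grade_rank, dtype: int64
reset_index():
  student  grade_rank
0    Dana         103
1     Eli         121
2     Pia         166
Taking the mean of column 'grade_rank' gives 130.0.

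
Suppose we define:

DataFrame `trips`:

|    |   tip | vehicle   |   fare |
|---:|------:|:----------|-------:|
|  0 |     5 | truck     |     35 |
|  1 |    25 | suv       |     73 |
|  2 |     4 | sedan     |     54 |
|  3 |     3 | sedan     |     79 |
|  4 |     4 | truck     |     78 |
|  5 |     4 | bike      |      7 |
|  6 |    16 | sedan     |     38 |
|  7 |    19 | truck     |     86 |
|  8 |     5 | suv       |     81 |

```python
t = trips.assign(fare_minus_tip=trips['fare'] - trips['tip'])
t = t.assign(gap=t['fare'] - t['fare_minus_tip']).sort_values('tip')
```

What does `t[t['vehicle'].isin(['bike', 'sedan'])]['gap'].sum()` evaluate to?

27

add column fare_minus_tip = trips['fare'] - trips['tip']:
   tip vehicle  fare  fare_minus_tip
0    5   truck    35              30
1   25     suv    73              48
2    4   sedan    54              50
3    3   sedan    79              76
4    4   truck    78              74
5    4    bike     7               3
6   16   sedan    38              22
7   19   truck    86              67
8    5     suv    81              76
add column gap = t['fare'] - t['fare_minus_tip']:
   tip vehicle  fare  fare_minus_tip  gap
0    5   truck    35              30    5
1   25     suv    73              48   25
2    4   sedan    54              50    4
3    3   sedan    79              76    3
4    4   truck    78              74    4
5    4    bike     7               3    4
6   16   sedan    38              22   16
7   19   truck    86              67   19
8    5     suv    81              76    5
sort by tip:
   tip vehicle  fare  fare_minus_tip  gap
3    3   sedan    79              76    3
2    4   sedan    54              50    4
4    4   truck    78              74    4
5    4    bike     7               3    4
0    5   truck    35              30    5
8    5     suv    81              76    5
6   16   sedan    38              22   16
7   19   truck    86              67   19
1   25     suv    73              48   25
filter rows where vehicle in ['bike', 'sedan']:
   tip vehicle  fare  fare_minus_tip  gap
3    3   sedan    79              76    3
2    4   sedan    54              50    4
5    4    bike     7               3    4
6   16   sedan    38              22   16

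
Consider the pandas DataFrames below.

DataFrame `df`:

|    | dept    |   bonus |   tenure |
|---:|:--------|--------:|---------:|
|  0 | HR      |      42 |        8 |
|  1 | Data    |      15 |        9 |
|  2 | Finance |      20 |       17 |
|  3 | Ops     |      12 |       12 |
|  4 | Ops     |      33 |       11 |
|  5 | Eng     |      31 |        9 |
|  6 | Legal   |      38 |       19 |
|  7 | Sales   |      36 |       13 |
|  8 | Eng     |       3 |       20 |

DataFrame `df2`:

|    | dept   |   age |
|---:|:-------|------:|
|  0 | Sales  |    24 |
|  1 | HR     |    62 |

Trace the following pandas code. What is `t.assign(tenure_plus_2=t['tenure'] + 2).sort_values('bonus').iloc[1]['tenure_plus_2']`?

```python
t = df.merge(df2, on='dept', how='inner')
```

merge on 'dept' (how='inner') → 2 rows:
    dept  bonus  tenure  age
0     HR     42       8   62
1  Sales     36      13   24
add column tenure_plus_2 = t['tenure'] + 2:
    dept  bonus  tenure  age  tenure_plus_2
0     HR     42       8   62             10
1  Sales     36      13   24             15
sort by bonus:
    dept  bonus  tenure  age  tenure_plus_2
1  Sales     36      13   24             15
0     HR     42       8   62             10

10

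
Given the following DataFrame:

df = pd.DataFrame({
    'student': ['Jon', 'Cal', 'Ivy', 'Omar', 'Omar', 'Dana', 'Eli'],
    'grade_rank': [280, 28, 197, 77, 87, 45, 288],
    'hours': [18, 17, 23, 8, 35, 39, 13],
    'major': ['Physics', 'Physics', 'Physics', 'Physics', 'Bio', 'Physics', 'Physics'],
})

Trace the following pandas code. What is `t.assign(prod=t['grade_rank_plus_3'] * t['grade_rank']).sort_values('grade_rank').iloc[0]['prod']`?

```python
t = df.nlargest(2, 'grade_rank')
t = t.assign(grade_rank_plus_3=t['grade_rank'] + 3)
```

79240

take 2 rows with largest grade_rank:
  student  grade_rank  hours    major
6     Eli         288     13  Physics
0     Jon         280     18  Physics
add column grade_rank_plus_3 = t['grade_rank'] + 3:
  student  grade_rank  hours    major  grade_rank_plus_3
6     Eli         288     13  Physics                291
0     Jon         280     18  Physics                283
add column prod = t['grade_rank_plus_3'] * t['grade_rank']:
  student  grade_rank  hours    major  grade_rank_plus_3   prod
6     Eli         288     13  Physics                291  83808
0     Jon         280     18  Physics                283  79240
sort by grade_rank:
  student  grade_rank  hours    major  grade_rank_plus_3   prod
0     Jon         280     18  Physics                283  79240
6     Eli         288     13  Physics                291  83808
Taking the value at position 0, column 'prod' gives 79240.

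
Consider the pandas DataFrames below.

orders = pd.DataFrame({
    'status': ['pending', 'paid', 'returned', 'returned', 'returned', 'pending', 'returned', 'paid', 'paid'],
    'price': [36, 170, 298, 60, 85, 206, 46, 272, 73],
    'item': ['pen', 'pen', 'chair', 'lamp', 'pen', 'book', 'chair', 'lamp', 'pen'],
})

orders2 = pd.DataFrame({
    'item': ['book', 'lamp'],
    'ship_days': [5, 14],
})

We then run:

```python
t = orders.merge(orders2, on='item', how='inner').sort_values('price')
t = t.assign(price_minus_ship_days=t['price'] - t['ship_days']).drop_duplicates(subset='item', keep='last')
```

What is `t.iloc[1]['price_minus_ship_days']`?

merge on 'item' (how='inner') → 3 rows:
     status  price  item  ship_days
0  returned     60  lamp         14
1   pending    206  book          5
2      paid    272  lamp         14
sort by price:
     status  price  item  ship_days
0  returned     60  lamp         14
1   pending    206  book          5
2      paid    272  lamp         14
add column price_minus_ship_days = t['price'] - t['ship_days']:
     status  price  item  ship_days  price_minus_ship_days
0  returned     60  lamp         14                     46
1   pending    206  book          5                    201
2      paid    272  lamp         14                    258
drop duplicate item (keep=last):
    status  price  item  ship_days  price_minus_ship_days
1  pending    206  book          5                    201
2     paid    272  lamp         14                    258
So iloc[1]['price_minus_ship_days'] = 258.

258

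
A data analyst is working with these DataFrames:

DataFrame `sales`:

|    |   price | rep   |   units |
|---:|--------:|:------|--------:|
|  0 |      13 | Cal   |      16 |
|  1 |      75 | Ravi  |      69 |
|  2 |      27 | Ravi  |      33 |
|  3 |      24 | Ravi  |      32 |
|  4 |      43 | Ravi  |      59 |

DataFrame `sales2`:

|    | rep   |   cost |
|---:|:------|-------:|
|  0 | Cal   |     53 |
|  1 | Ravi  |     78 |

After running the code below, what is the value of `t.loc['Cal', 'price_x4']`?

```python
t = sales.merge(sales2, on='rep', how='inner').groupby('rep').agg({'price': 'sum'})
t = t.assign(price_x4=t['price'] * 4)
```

merge on 'rep' (how='inner') → 5 rows:
   price   rep  units  cost
0     13   Cal     16    53
1     75  Ravi     69    78
2     27  Ravi     33    78
3     24  Ravi     32    78
4     43  Ravi     59    78
group by rep, sum of price:
      price
rep        
Cal      13
Ravi    169
add column price_x4 = t['price'] * 4:
      price  price_x4
rep                  
Cal      13        52
Ravi    169       676
So loc['Cal', 'price_x4'] = 52.

52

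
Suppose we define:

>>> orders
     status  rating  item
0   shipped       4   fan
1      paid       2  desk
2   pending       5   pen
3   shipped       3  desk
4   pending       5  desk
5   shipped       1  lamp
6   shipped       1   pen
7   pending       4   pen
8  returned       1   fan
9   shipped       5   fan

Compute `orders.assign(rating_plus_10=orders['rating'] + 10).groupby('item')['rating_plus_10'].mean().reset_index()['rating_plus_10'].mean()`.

add column rating_plus_10 = orders['rating'] + 10:
     status  rating  item  rating_plus_10
0   shipped       4   fan              14
1      paid       2  desk              12
2   pending       5   pen              15
3   shipped       3  desk              13
4   pending       5  desk              15
5   shipped       1  lamp              11
6   shipped       1   pen              11
7   pending       4   pen              14
8  returned       1   fan              11
9   shipped       5   fan              15
group by item, mean of rating_plus_10:
item
desk    13.333333
fan     13.333333
lamp    11.000000
pen     13.333333
Name: rating_plus_10, dtype: float64
reset_index():
   item  rating_plus_10
0  desk       13.333333
1   fan       13.333333
2  lamp       11.000000
3   pen       13.333333
The mean of column 'rating_plus_10' is 12.75.

12.75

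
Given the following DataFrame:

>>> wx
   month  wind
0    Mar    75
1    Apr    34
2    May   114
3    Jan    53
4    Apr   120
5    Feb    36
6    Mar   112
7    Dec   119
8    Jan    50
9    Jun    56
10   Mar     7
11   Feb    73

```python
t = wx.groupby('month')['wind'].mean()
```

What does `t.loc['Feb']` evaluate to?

54.5

group by month, mean of wind:
month
Apr     77.000000
Dec    119.000000
Feb     54.500000
Jan     51.500000
Jun     56.000000
Mar     64.666667
May    114.000000
Name: wind, dtype: float64
Finally, value at index 'Feb' = 54.5.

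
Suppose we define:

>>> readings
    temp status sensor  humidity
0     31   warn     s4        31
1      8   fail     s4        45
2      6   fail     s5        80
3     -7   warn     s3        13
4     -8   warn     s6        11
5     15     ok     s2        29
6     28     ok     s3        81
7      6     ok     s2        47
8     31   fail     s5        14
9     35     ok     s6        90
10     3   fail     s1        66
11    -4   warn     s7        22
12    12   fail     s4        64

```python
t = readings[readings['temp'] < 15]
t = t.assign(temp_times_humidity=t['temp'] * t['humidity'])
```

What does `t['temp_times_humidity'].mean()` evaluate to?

filter rows where temp < 15:
    temp status sensor  humidity
1      8   fail     s4        45
2      6   fail     s5        80
3     -7   warn     s3        13
4     -8   warn     s6        11
7      6     ok     s2        47
10     3   fail     s1        66
11    -4   warn     s7        22
12    12   fail     s4        64
add column temp_times_humidity = t['temp'] * t['humidity']:
    temp status sensor  humidity  temp_times_humidity
1      8   fail     s4        45                  360
2      6   fail     s5        80                  480
3     -7   warn     s3        13                  -91
4     -8   warn     s6        11                  -88
7      6     ok     s2        47                  282
10     3   fail     s1        66                  198
11    -4   warn     s7        22                  -88
12    12   fail     s4        64                  768
Taking the mean of column 'temp_times_humidity' gives 227.625.

227.625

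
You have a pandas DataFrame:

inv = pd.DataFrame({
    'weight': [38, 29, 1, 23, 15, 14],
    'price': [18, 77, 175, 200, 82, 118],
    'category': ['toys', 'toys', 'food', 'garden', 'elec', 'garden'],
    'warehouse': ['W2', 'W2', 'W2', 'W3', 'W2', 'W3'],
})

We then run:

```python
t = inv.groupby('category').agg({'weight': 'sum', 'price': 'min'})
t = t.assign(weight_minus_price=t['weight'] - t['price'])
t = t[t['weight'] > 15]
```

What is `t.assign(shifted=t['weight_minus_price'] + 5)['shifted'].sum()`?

-22

group by category: sum(weight), min(price):
          weight  price
category               
elec          15     82
food           1    175
garden        37    118
toys          67     18
add column weight_minus_price = t['weight'] - t['price']:
          weight  price  weight_minus_price
category                                   
elec          15     82                 -67
food           1    175                -174
garden        37    118                 -81
toys          67     18                  49
filter rows where weight > 15:
          weight  price  weight_minus_price
category                                   
garden        37    118                 -81
toys          67     18                  49
add column shifted = t['weight_minus_price'] + 5:
          weight  price  weight_minus_price  shifted
category                                            
garden        37    118                 -81      -76
toys          67     18                  49       54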